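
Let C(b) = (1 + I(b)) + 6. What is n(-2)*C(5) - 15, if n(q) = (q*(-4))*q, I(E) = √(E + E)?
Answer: -127 - 16*√10 ≈ -177.60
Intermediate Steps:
I(E) = √2*√E (I(E) = √(2*E) = √2*√E)
C(b) = 7 + √2*√b (C(b) = (1 + √2*√b) + 6 = 7 + √2*√b)
n(q) = -4*q² (n(q) = (-4*q)*q = -4*q²)
n(-2)*C(5) - 15 = (-4*(-2)²)*(7 + √2*√5) - 15 = (-4*4)*(7 + √10) - 15 = -16*(7 + √10) - 15 = (-112 - 16*√10) - 15 = -127 - 16*√10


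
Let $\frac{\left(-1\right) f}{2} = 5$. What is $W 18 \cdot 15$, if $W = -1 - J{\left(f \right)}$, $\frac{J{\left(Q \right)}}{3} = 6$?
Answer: $-5130$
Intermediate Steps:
$f = -10$ ($f = \left(-2\right) 5 = -10$)
$J{\left(Q \right)} = 18$ ($J{\left(Q \right)} = 3 \cdot 6 = 18$)
$W = -19$ ($W = -1 - 18 = -19$)
$W 18 \cdot 15 = \left(-19\right) 18 \cdot 15 = \left(-342\right) 15 = -5130$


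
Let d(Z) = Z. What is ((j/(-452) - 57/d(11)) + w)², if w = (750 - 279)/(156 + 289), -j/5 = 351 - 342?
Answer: 79261503769449/4895333251600 ≈ 16.191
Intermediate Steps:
j = -45 (j = -5*(351 - 342) = -5*9 = -45)
w = 471/445 ≈ 1.0584
((j/(-452) - 57/d(11)) + w)² = ((-45/(-452) - 57/11) + 471/445)² = ((-45*(-1/452) - 57*1/11) + 471/445)² = ((45/452 - 57/11) + 471/445)² = (-25269/4972 + 471/445)² = (-8902893/2212540)² = 79261503769449/4895333251600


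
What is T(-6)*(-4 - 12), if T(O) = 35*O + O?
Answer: 3456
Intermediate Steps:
T(O) = 36*O
T(-6)*(-4 - 12) = (36*(-6))*(-4 - 12) = -216*(-16) = 3456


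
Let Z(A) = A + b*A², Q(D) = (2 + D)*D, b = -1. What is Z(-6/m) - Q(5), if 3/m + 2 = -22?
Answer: -2291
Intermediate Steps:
m = -⅛ (m = 3/(-2 - 22) = 3/(-24) = 3*(-1/24) = -⅛ ≈ -0.12500)
Q(D) = D*(2 + D)
Z(A) = A - A²
Z(-6/m) - Q(5) = (-6/(-⅛))*(1 - (-6)/(-⅛)) - 5*(2 + 5) = (-6*(-8))*(1 - (-6)*(-8)) - 5*7 = 48*(1 - 1*48) - 1*35 = 48*(1 - 48) - 35 = 48*(-47) - 35 = -2256 - 35 = -2291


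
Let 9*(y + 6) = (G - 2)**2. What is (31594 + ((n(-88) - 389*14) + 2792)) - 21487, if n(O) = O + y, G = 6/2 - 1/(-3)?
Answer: 596095/81 ≈ 7359.2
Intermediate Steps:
G = 10/3 (G = 6*(1/2) - 1*(-1/3) = 3 + 1/3 = 10/3 ≈ 3.3333)
y = -470/81 (y = -6 + (10/3 - 2)**2/9 = -6 + (4/3)**2/9 = -6 + (1/9)*(16/9) = -6 + 16/81 = -470/81 ≈ -5.8025)
n(O) = -470/81 + O (n(O) = O - 470/81 = -470/81 + O)
(31594 + ((n(-88) - 389*14) + 2792)) - 21487 = (31594 + (((-470/81 - 88) - 389*14) + 2792)) - 21487 = (31594 + ((-7598/81 - 5446) + 2792)) - 21487 = (31594 + (-448724/81 + 2792)) - 21487 = (31594 - 222572/81) - 21487 = 2336542/81 - 21487 = 596095/81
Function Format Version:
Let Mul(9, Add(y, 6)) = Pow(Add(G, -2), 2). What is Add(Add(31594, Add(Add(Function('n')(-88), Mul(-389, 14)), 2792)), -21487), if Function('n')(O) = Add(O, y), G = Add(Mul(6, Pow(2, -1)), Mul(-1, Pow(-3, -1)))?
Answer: Rational(596095, 81) ≈ 7359.2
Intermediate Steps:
G = Rational(10, 3) (G = Add(Mul(6, Rational(1, 2)), Mul(-1, Rational(-1, 3))) = Add(3, Rational(1, 3)) = Rational(10, 3) ≈ 3.3333)
y = Rational(-470, 81) (y = Add(-6, Mul(Rational(1, 9), Pow(Add(Rational(10, 3), -2), 2))) = Add(-6, Mul(Rational(1, 9), Pow(Rational(4, 3), 2))) = Add(-6, Mul(Rational(1, 9), Rational(16, 9))) = Add(-6, Rational(16, 81)) = Rational(-470, 81) ≈ -5.8025)
Function('n')(O) = Add(Rational(-470, 81), O) (Function('n')(O) = Add(O, Rational(-470, 81)) = Add(Rational(-470, 81), O))
Add(Add(31594, Add(Add(Function('n')(-88), Mul(-389, 14)), 2792)), -21487) = Add(Add(31594, Add(Add(Add(Rational(-470, 81), -88), Mul(-389, 14)), 2792)), -21487) = Add(Add(31594, Add(Add(Rational(-7598, 81), -5446), 2792)), -21487) = Add(Add(31594, Add(Rational(-448724, 81), 2792)), -21487) = Add(Add(31594, Rational(-222572, 81)), -21487) = Add(Rational(2336542, 81), -21487) = Rational(596095, 81)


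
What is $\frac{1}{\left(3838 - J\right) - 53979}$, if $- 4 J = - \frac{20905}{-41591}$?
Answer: $- \frac{166364}{8341636419} \approx -1.9944 \cdot 10^{-5}$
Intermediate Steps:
$J = - \frac{20905}{166364}$ ($J = - \frac{\left(-20905\right) \frac{1}{-41591}}{4} = - \frac{\left(-20905\right) \left(- \frac{1}{41591}\right)}{4} = \left(- \frac{1}{4}\right) \frac{20905}{41591} = - \frac{20905}{166364} \approx -0.12566$)
$\frac{1}{\left(3838 - J\right) - 53979} = \frac{1}{\left(3838 - - \frac{20905}{166364}\right) - 53979} = \frac{1}{\left(3838 + \frac{20905}{166364}\right) - 53979} = \frac{1}{\frac{638525937}{166364} - 53979} = \frac{1}{- \frac{8341636419}{166364}} = - \frac{166364}{8341636419}$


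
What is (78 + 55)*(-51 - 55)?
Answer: -14098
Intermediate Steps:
(78 + 55)*(-51 - 55) = 133*(-106) = -14098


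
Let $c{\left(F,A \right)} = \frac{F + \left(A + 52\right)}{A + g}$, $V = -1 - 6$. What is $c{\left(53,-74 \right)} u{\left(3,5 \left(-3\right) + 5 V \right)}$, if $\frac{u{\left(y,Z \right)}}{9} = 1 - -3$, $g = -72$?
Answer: $- \frac{558}{73} \approx -7.6438$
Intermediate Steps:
$V = -7$ ($V = -1 - 6 = -7$)
$u{\left(y,Z \right)} = 36$ ($u{\left(y,Z \right)} = 9 \left(1 - -3\right) = 9 \left(1 + 3\right) = 9 \cdot 4 = 36$)
$c{\left(F,A \right)} = \frac{52 + A + F}{-72 + A}$ ($c{\left(F,A \right)} = \frac{F + \left(A + 52\right)}{A - 72} = \frac{F + \left(52 + A\right)}{-72 + A} = \frac{52 + A + F}{-72 + A}$)
$c{\left(53,-74 \right)} u{\left(3,5 \left(-3\right) + 5 V \right)} = \frac{52 - 74 + 53}{-72 - 74} \cdot 36 = \frac{1}{-146} \cdot 31 \cdot 36 = \left(- \frac{1}{146}\right) 31 \cdot 36 = \left(- \frac{31}{146}\right) 36 = - \frac{558}{73}$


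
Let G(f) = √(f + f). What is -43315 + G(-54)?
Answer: -43315 + 6*I*√3 ≈ -43315.0 + 10.392*I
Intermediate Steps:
G(f) = √2*√f (G(f) = √(2*f) = √2*√f)
-43315 + G(-54) = -43315 + √2*√(-54) = -43315 + √2*(3*I*√6) = -43315 + 6*I*√3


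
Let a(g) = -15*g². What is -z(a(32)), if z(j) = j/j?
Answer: -1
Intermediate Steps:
z(j) = 1
-z(a(32)) = -1*1 = -1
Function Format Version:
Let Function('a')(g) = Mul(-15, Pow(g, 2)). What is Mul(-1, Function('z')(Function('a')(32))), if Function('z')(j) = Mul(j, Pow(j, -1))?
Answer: -1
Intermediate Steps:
Function('z')(j) = 1
Mul(-1, Function('z')(Function('a')(32))) = Mul(-1, 1) = -1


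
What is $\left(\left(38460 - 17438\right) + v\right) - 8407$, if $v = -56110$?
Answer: $-43495$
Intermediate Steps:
$\left(\left(38460 - 17438\right) + v\right) - 8407 = \left(\left(38460 - 17438\right) - 56110\right) - 8407 = \left(21022 - 56110\right) - 8407 = -35088 - 8407 = -43495$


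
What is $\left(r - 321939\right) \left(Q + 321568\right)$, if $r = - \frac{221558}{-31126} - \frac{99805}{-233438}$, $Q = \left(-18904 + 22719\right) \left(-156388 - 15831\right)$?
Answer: $\frac{768053152600204743008033}{3632995594} \approx 2.1141 \cdot 10^{14}$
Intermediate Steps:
$Q = -657015485$ ($Q = 3815 \left(-172219\right) = -657015485$)
$r = \frac{27413293417}{3632995594}$ ($r = \left(-221558\right) \left(- \frac{1}{31126}\right) - - \frac{99805}{233438} = \frac{110779}{15563} + \frac{99805}{233438} = \frac{27413293417}{3632995594} \approx 7.5456$)
$\left(r - 321939\right) \left(Q + 321568\right) = \left(\frac{27413293417}{3632995594} - 321939\right) \left(-657015485 + 321568\right) = \left(- \frac{1169575555243349}{3632995594}\right) \left(-656693917\right) = \frac{768053152600204743008033}{3632995594}$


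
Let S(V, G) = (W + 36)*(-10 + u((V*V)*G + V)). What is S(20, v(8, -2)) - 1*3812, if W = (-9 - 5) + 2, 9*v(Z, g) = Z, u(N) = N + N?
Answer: 41924/3 ≈ 13975.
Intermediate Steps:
u(N) = 2*N
v(Z, g) = Z/9
W = -12 (W = -14 + 2 = -12)
S(V, G) = -240 + 48*V + 48*G*V² (S(V, G) = (-12 + 36)*(-10 + 2*((V*V)*G + V)) = 24*(-10 + 2*(V²*G + V)) = 24*(-10 + 2*(G*V² + V)) = 24*(-10 + 2*(V + G*V²)) = 24*(-10 + (2*V + 2*G*V²)) = 24*(-10 + 2*V + 2*G*V²) = -240 + 48*V + 48*G*V²)
S(20, v(8, -2)) - 1*3812 = (-240 + 48*20*(1 + ((⅑)*8)*20)) - 1*3812 = (-240 + 48*20*(1 + (8/9)*20)) - 3812 = (-240 + 48*20*(1 + 160/9)) - 3812 = (-240 + 48*20*(169/9)) - 3812 = (-240 + 54080/3) - 3812 = 53360/3 - 3812 = 41924/3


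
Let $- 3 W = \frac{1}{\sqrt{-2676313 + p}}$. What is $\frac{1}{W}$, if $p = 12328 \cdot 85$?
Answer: $- 9 i \sqrt{180937} \approx - 3828.3 i$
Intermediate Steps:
$p = 1047880$
$W = \frac{i \sqrt{180937}}{1628433}$ ($W = - \frac{1}{3 \sqrt{-2676313 + 1047880}} = - \frac{1}{3 \sqrt{-1628433}} = - \frac{1}{3 \cdot 3 i \sqrt{180937}} = - \frac{\left(- \frac{1}{542811}\right) i \sqrt{180937}}{3} = \frac{i \sqrt{180937}}{1628433} \approx 0.00026121 i$)
$\frac{1}{W} = \frac{1}{\frac{1}{1628433} i \sqrt{180937}} = - 9 i \sqrt{180937}$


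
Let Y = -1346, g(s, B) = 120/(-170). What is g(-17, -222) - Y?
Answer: 22870/17 ≈ 1345.3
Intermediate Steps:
g(s, B) = -12/17 (g(s, B) = 120*(-1/170) = -12/17)
g(-17, -222) - Y = -12/17 - 1*(-1346) = -12/17 + 1346 = 22870/17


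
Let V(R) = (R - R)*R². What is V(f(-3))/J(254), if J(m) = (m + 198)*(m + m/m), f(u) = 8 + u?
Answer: 0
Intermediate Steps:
V(R) = 0 (V(R) = 0*R² = 0)
J(m) = (1 + m)*(198 + m) (J(m) = (198 + m)*(m + 1) = (198 + m)*(1 + m) = (1 + m)*(198 + m))
V(f(-3))/J(254) = 0/(198 + 254² + 199*254) = 0/(198 + 64516 + 50546) = 0/115260 = 0*(1/115260) = 0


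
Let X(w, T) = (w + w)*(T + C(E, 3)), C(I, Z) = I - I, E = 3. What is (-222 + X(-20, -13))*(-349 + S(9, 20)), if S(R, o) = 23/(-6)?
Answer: -315433/3 ≈ -1.0514e+5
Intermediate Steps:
S(R, o) = -23/6 (S(R, o) = 23*(-1/6) = -23/6)
C(I, Z) = 0
X(w, T) = 2*T*w (X(w, T) = (w + w)*(T + 0) = (2*w)*T = 2*T*w)
(-222 + X(-20, -13))*(-349 + S(9, 20)) = (-222 + 2*(-13)*(-20))*(-349 - 23/6) = (-222 + 520)*(-2117/6) = 298*(-2117/6) = -315433/3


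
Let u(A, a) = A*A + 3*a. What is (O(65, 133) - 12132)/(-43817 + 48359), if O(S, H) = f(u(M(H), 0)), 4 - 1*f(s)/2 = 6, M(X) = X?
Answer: -6068/2271 ≈ -2.6720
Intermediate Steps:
u(A, a) = A² + 3*a
f(s) = -4 (f(s) = 8 - 2*6 = 8 - 12 = -4)
O(S, H) = -4
(O(65, 133) - 12132)/(-43817 + 48359) = (-4 - 12132)/(-43817 + 48359) = -12136/4542 = -12136*1/4542 = -6068/2271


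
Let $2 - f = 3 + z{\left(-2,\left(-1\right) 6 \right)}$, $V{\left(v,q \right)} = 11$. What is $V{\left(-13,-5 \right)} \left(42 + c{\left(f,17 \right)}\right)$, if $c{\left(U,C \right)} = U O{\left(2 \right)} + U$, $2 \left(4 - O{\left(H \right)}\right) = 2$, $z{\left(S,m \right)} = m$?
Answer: $682$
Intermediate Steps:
$O{\left(H \right)} = 3$ ($O{\left(H \right)} = 4 - 1 = 3$)
$f = 5$ ($f = 2 - \left(3 - 6\right) = 2 - -3 = 2 + 3 = 5$)
$c{\left(U,C \right)} = 4 U$ ($c{\left(U,C \right)} = U 3 + U = 3 U + U = 4 U$)
$V{\left(-13,-5 \right)} \left(42 + c{\left(f,17 \right)}\right) = 11 \left(42 + 4 \cdot 5\right) = 11 \left(42 + 20\right) = 11 \cdot 62 = 682$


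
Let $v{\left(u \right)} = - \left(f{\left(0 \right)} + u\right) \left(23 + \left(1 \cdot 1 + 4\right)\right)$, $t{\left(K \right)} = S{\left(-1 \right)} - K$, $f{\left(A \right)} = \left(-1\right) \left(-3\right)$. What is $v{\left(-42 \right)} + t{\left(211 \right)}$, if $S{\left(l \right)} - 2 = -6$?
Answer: $877$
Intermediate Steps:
$S{\left(l \right)} = -4$ ($S{\left(l \right)} = 2 - 6 = -4$)
$f{\left(A \right)} = 3$
$t{\left(K \right)} = -4 - K$
$v{\left(u \right)} = -84 - 28 u$ ($v{\left(u \right)} = - \left(3 + u\right) \left(23 + \left(1 \cdot 1 + 4\right)\right) = - \left(3 + u\right) \left(23 + \left(1 + 4\right)\right) = - \left(3 + u\right) \left(23 + 5\right) = - \left(3 + u\right) 28 = - (84 + 28 u) = -84 - 28 u$)
$v{\left(-42 \right)} + t{\left(211 \right)} = \left(-84 - -1176\right) - 215 = \left(-84 + 1176\right) - 215 = 1092 - 215 = 877$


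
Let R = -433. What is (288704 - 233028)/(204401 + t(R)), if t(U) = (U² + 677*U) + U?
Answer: 13919/24579 ≈ 0.56630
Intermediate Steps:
t(U) = U² + 678*U
(288704 - 233028)/(204401 + t(R)) = (288704 - 233028)/(204401 - 433*(678 - 433)) = 55676/(204401 - 433*245) = 55676/(204401 - 106085) = 55676/98316 = 55676*(1/98316) = 13919/24579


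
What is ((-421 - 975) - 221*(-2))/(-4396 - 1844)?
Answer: 159/1040 ≈ 0.15288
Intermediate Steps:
((-421 - 975) - 221*(-2))/(-4396 - 1844) = (-1396 + 442)/(-6240) = -954*(-1/6240) = 159/1040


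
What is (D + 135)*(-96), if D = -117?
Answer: -1728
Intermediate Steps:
(D + 135)*(-96) = (-117 + 135)*(-96) = 18*(-96) = -1728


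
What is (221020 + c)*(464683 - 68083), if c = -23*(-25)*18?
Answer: 91761342000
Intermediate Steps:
c = 10350 (c = 575*18 = 10350)
(221020 + c)*(464683 - 68083) = (221020 + 10350)*(464683 - 68083) = 231370*396600 = 91761342000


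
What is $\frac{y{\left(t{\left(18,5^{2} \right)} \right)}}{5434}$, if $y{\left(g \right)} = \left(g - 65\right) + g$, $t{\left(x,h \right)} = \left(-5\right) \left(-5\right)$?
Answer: $- \frac{15}{5434} \approx -0.0027604$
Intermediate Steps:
$t{\left(x,h \right)} = 25$
$y{\left(g \right)} = -65 + 2 g$ ($y{\left(g \right)} = \left(-65 + g\right) + g = -65 + 2 g$)
$\frac{y{\left(t{\left(18,5^{2} \right)} \right)}}{5434} = \frac{-65 + 2 \cdot 25}{5434} = \left(-65 + 50\right) \frac{1}{5434} = \left(-15\right) \frac{1}{5434} = - \frac{15}{5434}$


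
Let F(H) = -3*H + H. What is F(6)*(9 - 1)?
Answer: -96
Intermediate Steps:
F(H) = -2*H
F(6)*(9 - 1) = (-2*6)*(9 - 1) = -12*8 = -96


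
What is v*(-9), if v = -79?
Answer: 711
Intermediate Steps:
v*(-9) = -79*(-9) = 711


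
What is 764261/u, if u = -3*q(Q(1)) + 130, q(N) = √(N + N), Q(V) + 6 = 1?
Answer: 9935393/1699 + 2292783*I*√10/16990 ≈ 5847.8 + 426.75*I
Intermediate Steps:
Q(V) = -5 (Q(V) = -6 + 1 = -5)
q(N) = √2*√N (q(N) = √(2*N) = √2*√N)
u = 130 - 3*I*√10 (u = -3*√2*√(-5) + 130 = -3*√2*I*√5 + 130 = -3*I*√10 + 130 = 130 - 3*I*√10 ≈ 130.0 - 9.4868*I)
764261/u = 764261/(130 - 3*I*√10)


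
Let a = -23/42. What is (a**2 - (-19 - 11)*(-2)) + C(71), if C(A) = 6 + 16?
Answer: -66503/1764 ≈ -37.700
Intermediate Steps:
a = -23/42 (a = -23*1/42 = -23/42 ≈ -0.54762)
C(A) = 22
(a**2 - (-19 - 11)*(-2)) + C(71) = ((-23/42)**2 - (-19 - 11)*(-2)) + 22 = (529/1764 - (-30)*(-2)) + 22 = (529/1764 - 1*60) + 22 = (529/1764 - 60) + 22 = -105311/1764 + 22 = -66503/1764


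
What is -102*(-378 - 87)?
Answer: 47430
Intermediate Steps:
-102*(-378 - 87) = -102*(-465) = 47430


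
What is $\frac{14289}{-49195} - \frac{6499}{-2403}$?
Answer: $\frac{285381838}{118215585} \approx 2.4141$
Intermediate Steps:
$\frac{14289}{-49195} - \frac{6499}{-2403} = 14289 \left(- \frac{1}{49195}\right) - - \frac{6499}{2403} = - \frac{14289}{49195} + \frac{6499}{2403} = \frac{285381838}{118215585}$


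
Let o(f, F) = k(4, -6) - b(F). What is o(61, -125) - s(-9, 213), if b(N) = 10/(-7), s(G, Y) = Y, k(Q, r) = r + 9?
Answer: -1460/7 ≈ -208.57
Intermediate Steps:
k(Q, r) = 9 + r
b(N) = -10/7 (b(N) = 10*(-1/7) = -10/7)
o(f, F) = 31/7 (o(f, F) = (9 - 6) - 1*(-10/7) = 3 + 10/7 = 31/7)
o(61, -125) - s(-9, 213) = 31/7 - 1*213 = 31/7 - 213 = -1460/7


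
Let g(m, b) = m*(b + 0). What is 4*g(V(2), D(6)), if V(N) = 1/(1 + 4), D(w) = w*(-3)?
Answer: -72/5 ≈ -14.400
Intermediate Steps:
D(w) = -3*w
V(N) = ⅕ (V(N) = 1/5 = ⅕)
g(m, b) = b*m (g(m, b) = m*b = b*m)
4*g(V(2), D(6)) = 4*(-3*6*(⅕)) = 4*(-18*⅕) = 4*(-18/5) = -72/5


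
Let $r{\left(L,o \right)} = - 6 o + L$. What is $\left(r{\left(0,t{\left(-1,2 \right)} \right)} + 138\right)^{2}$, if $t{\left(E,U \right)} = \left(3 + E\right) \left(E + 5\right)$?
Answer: $8100$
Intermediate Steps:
$t{\left(E,U \right)} = \left(3 + E\right) \left(5 + E\right)$
$r{\left(L,o \right)} = L - 6 o$
$\left(r{\left(0,t{\left(-1,2 \right)} \right)} + 138\right)^{2} = \left(\left(0 - 6 \left(15 + \left(-1\right)^{2} + 8 \left(-1\right)\right)\right) + 138\right)^{2} = \left(\left(0 - 6 \left(15 + 1 - 8\right)\right) + 138\right)^{2} = \left(\left(0 - 48\right) + 138\right)^{2} = \left(-48 + 138\right)^{2} = 90^{2} = 8100$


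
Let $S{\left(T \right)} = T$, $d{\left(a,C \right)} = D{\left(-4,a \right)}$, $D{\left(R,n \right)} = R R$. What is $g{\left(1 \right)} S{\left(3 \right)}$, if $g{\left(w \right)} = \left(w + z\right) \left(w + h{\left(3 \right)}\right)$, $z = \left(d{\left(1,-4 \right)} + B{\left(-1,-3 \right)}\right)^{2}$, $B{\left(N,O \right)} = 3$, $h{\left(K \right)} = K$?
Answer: $4344$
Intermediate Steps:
$D{\left(R,n \right)} = R^{2}$
$d{\left(a,C \right)} = 16$ ($d{\left(a,C \right)} = \left(-4\right)^{2} = 16$)
$z = 361$ ($z = \left(16 + 3\right)^{2} = 19^{2} = 361$)
$g{\left(w \right)} = \left(3 + w\right) \left(361 + w\right)$ ($g{\left(w \right)} = \left(w + 361\right) \left(w + 3\right) = \left(361 + w\right) \left(3 + w\right) = \left(3 + w\right) \left(361 + w\right)$)
$g{\left(1 \right)} S{\left(3 \right)} = \left(1083 + 1^{2} + 364 \cdot 1\right) 3 = \left(1083 + 1 + 364\right) 3 = 1448 \cdot 3 = 4344$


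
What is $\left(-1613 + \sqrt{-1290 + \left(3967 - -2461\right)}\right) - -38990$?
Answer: $37377 + \sqrt{5138} \approx 37449.0$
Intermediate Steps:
$\left(-1613 + \sqrt{-1290 + \left(3967 - -2461\right)}\right) - -38990 = \left(-1613 + \sqrt{-1290 + \left(3967 + 2461\right)}\right) + 38990 = \left(-1613 + \sqrt{-1290 + 6428}\right) + 38990 = \left(-1613 + \sqrt{5138}\right) + 38990 = 37377 + \sqrt{5138}$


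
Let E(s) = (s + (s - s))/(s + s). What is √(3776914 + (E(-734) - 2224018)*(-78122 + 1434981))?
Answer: I*√12070697536474/2 ≈ 1.7371e+6*I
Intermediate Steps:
E(s) = ½ (E(s) = (s + 0)/((2*s)) = s*(1/(2*s)) = ½)
√(3776914 + (E(-734) - 2224018)*(-78122 + 1434981)) = √(3776914 + (½ - 2224018)*(-78122 + 1434981)) = √(3776914 - 4448035/2*1356859) = √(3776914 - 6035356322065/2) = √(-6035348768237/2) = I*√12070697536474/2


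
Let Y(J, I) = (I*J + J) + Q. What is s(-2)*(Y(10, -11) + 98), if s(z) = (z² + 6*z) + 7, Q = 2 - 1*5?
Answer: 5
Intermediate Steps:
Q = -3 (Q = 2 - 5 = -3)
s(z) = 7 + z² + 6*z
Y(J, I) = -3 + J + I*J (Y(J, I) = (I*J + J) - 3 = (J + I*J) - 3 = -3 + J + I*J)
s(-2)*(Y(10, -11) + 98) = (7 + (-2)² + 6*(-2))*((-3 + 10 - 11*10) + 98) = (7 + 4 - 12)*((-3 + 10 - 110) + 98) = -(-103 + 98) = -1*(-5) = 5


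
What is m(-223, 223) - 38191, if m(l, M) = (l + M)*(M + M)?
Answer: -38191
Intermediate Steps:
m(l, M) = 2*M*(M + l) (m(l, M) = (M + l)*(2*M) = 2*M*(M + l))
m(-223, 223) - 38191 = 2*223*(223 - 223) - 38191 = 2*223*0 - 38191 = 0 - 38191 = -38191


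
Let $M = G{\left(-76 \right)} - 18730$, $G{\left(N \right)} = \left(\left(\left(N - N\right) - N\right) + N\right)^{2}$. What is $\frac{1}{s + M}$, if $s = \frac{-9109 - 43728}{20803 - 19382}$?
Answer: $- \frac{1421}{26668167} \approx -5.3285 \cdot 10^{-5}$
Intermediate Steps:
$s = - \frac{52837}{1421} \approx -37.183$
$G{\left(N \right)} = 0$ ($G{\left(N \right)} = \left(\left(0 - N\right) + N\right)^{2} = \left(- N + N\right)^{2} = 0^{2} = 0$)
$M = -18730$ ($M = 0 - 18730 = -18730$)
$\frac{1}{s + M} = \frac{1}{- \frac{52837}{1421} - 18730} = \frac{1}{- \frac{26668167}{1421}} = - \frac{1421}{26668167}$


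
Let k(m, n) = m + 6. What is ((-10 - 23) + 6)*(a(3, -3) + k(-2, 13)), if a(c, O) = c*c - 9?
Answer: -108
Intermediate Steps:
k(m, n) = 6 + m
a(c, O) = -9 + c**2 (a(c, O) = c**2 - 9 = -9 + c**2)
((-10 - 23) + 6)*(a(3, -3) + k(-2, 13)) = ((-10 - 23) + 6)*((-9 + 3**2) + (6 - 2)) = (-33 + 6)*((-9 + 9) + 4) = -27*(0 + 4) = -27*4 = -108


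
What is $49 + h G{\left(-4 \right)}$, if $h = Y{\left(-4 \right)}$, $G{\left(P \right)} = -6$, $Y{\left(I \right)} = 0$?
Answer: $49$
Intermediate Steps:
$h = 0$
$49 + h G{\left(-4 \right)} = 49 + 0 \left(-6\right) = 49 + 0 = 49$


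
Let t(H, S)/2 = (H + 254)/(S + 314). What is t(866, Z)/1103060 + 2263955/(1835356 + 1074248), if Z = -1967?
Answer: 3276185992769/4210516074572 ≈ 0.77810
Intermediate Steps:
t(H, S) = 2*(254 + H)/(314 + S) (t(H, S) = 2*((H + 254)/(S + 314)) = 2*((254 + H)/(314 + S)) = 2*(254 + H)/(314 + S))
t(866, Z)/1103060 + 2263955/(1835356 + 1074248) = (2*(254 + 866)/(314 - 1967))/1103060 + 2263955/(1835356 + 1074248) = (2*1120/(-1653))*(1/1103060) + 2263955/2909604 = (2*(-1/1653)*1120)*(1/1103060) + 2263955*(1/2909604) = -2240/1653*1/1103060 + 2263955/2909604 = -16/13023987 + 2263955/2909604 = 3276185992769/4210516074572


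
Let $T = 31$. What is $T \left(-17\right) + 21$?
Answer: $-506$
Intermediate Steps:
$T \left(-17\right) + 21 = 31 \left(-17\right) + 21 = -527 + 21 = -506$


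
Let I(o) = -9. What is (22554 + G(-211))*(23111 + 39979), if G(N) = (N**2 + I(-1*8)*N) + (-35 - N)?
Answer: 4362673500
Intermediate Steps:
G(N) = -35 + N**2 - 10*N (G(N) = (N**2 - 9*N) + (-35 - N) = -35 + N**2 - 10*N)
(22554 + G(-211))*(23111 + 39979) = (22554 + (-35 + (-211)**2 - 10*(-211)))*(23111 + 39979) = (22554 + (-35 + 44521 + 2110))*63090 = (22554 + 46596)*63090 = 69150*63090 = 4362673500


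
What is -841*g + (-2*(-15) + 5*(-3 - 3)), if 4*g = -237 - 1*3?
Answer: 50460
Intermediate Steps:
g = -60 (g = (-237 - 1*3)/4 = (-237 - 3)/4 = (¼)*(-240) = -60)
-841*g + (-2*(-15) + 5*(-3 - 3)) = -841*(-60) + (-2*(-15) + 5*(-3 - 3)) = 50460 + (30 + 5*(-6)) = 50460 + (30 - 30) = 50460 + 0 = 50460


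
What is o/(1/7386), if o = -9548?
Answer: -70521528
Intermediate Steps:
o/(1/7386) = -9548/(1/7386) = -9548/1/7386 = -9548*7386 = -70521528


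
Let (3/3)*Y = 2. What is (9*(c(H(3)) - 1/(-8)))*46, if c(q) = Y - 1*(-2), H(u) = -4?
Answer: 6831/4 ≈ 1707.8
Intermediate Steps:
Y = 2
c(q) = 4 (c(q) = 2 - 1*(-2) = 2 + 2 = 4)
(9*(c(H(3)) - 1/(-8)))*46 = (9*(4 - 1/(-8)))*46 = (9*(4 - 1*(-⅛)))*46 = (9*(4 + ⅛))*46 = (9*(33/8))*46 = (297/8)*46 = 6831/4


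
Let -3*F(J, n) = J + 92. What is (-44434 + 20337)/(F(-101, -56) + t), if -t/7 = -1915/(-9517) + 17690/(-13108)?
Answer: -51828839674/23741791 ≈ -2183.0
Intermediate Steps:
F(J, n) = -92/3 - J/3 (F(J, n) = -(J + 92)/3 = -(92 + J)/3 = -92/3 - J/3)
t = 17289265/2150842 (t = -7*(-1915/(-9517) + 17690/(-13108)) = -7*(-1915*(-1/9517) + 17690*(-1/13108)) = -7*(1915/9517 - 305/226) = -7*(-2469895/2150842) = 17289265/2150842 ≈ 8.0384)
(-44434 + 20337)/(F(-101, -56) + t) = (-44434 + 20337)/((-92/3 - 1/3*(-101)) + 17289265/2150842) = -24097/((-92/3 + 101/3) + 17289265/2150842) = -24097/(3 + 17289265/2150842) = -24097/23741791/2150842 = -24097*2150842/23741791 = -51828839674/23741791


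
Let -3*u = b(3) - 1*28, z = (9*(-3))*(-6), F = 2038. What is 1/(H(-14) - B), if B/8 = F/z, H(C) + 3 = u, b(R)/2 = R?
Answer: -81/7801 ≈ -0.010383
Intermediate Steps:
b(R) = 2*R
z = 162 (z = -27*(-6) = 162)
u = 22/3 (u = -(2*3 - 1*28)/3 = -(6 - 28)/3 = -⅓*(-22) = 22/3 ≈ 7.3333)
H(C) = 13/3 (H(C) = -3 + 22/3 = 13/3)
B = 8152/81 (B = 8*(2038/162) = 8*(2038*(1/162)) = 8*(1019/81) = 8152/81 ≈ 100.64)
1/(H(-14) - B) = 1/(13/3 - 1*8152/81) = 1/(13/3 - 8152/81) = 1/(-7801/81) = -81/7801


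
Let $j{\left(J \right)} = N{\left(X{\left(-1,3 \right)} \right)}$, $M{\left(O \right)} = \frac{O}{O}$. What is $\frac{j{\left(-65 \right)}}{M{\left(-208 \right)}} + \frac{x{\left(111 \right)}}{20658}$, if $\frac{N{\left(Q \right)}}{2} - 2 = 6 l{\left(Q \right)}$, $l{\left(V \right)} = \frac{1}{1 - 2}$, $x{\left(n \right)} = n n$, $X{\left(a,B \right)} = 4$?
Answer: $- \frac{50981}{6886} \approx -7.4036$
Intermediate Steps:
$x{\left(n \right)} = n^{2}$
$l{\left(V \right)} = -1$ ($l{\left(V \right)} = \frac{1}{-1} = -1$)
$N{\left(Q \right)} = -8$ ($N{\left(Q \right)} = 4 + 2 \cdot 6 \left(-1\right) = 4 + 2 \left(-6\right) = 4 - 12 = -8$)
$M{\left(O \right)} = 1$
$j{\left(J \right)} = -8$
$\frac{j{\left(-65 \right)}}{M{\left(-208 \right)}} + \frac{x{\left(111 \right)}}{20658} = - \frac{8}{1} + \frac{111^{2}}{20658} = \left(-8\right) 1 + 12321 \cdot \frac{1}{20658} = -8 + \frac{4107}{6886} = - \frac{50981}{6886}$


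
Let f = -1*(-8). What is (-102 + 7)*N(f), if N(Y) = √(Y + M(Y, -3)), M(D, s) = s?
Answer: -95*√5 ≈ -212.43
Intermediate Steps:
f = 8
N(Y) = √(-3 + Y) (N(Y) = √(Y - 3) = √(-3 + Y))
(-102 + 7)*N(f) = (-102 + 7)*√(-3 + 8) = -95*√5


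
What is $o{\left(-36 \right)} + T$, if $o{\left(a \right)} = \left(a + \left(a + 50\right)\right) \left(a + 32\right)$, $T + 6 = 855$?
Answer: $937$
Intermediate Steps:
$T = 849$ ($T = -6 + 855 = 849$)
$o{\left(a \right)} = \left(32 + a\right) \left(50 + 2 a\right)$ ($o{\left(a \right)} = \left(a + \left(50 + a\right)\right) \left(32 + a\right) = \left(50 + 2 a\right) \left(32 + a\right) = \left(32 + a\right) \left(50 + 2 a\right)$)
$o{\left(-36 \right)} + T = \left(1600 + 2 \left(-36\right)^{2} + 114 \left(-36\right)\right) + 849 = \left(1600 + 2 \cdot 1296 - 4104\right) + 849 = \left(1600 + 2592 - 4104\right) + 849 = 88 + 849 = 937$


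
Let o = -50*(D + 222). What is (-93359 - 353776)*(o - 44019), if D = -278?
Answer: 18430457565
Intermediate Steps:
o = 2800 (o = -50*(-278 + 222) = -50*(-56) = 2800)
(-93359 - 353776)*(o - 44019) = (-93359 - 353776)*(2800 - 44019) = -447135*(-41219) = 18430457565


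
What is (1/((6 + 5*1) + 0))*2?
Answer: 2/11 ≈ 0.18182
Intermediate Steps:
(1/((6 + 5*1) + 0))*2 = (1/((6 + 5) + 0))*2 = (1/(11 + 0))*2 = (1/11)*2 = 2/11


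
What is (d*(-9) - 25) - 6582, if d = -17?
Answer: -6454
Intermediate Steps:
(d*(-9) - 25) - 6582 = (-17*(-9) - 25) - 6582 = (153 - 25) - 6582 = 128 - 6582 = -6454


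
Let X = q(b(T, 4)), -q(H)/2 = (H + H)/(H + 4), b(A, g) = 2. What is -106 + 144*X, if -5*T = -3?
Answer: -298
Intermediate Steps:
T = 3/5 (T = -1/5*(-3) = 3/5 ≈ 0.60000)
q(H) = -4*H/(4 + H) (q(H) = -2*(H + H)/(H + 4) = -2*2*H/(4 + H) = -4*H/(4 + H))
X = -4/3 (X = -4*2/(4 + 2) = -4*2/6 = -4*2*1/6 = -4/3 ≈ -1.3333)
-106 + 144*X = -106 + 144*(-4/3) = -106 - 192 = -298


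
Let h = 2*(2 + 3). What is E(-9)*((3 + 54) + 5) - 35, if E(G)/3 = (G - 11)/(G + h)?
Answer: -3755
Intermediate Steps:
h = 10 (h = 2*5 = 10)
E(G) = 3*(-11 + G)/(10 + G) (E(G) = 3*((G - 11)/(G + 10)) = 3*((-11 + G)/(10 + G)) = 3*(-11 + G)/(10 + G))
E(-9)*((3 + 54) + 5) - 35 = (3*(-11 - 9)/(10 - 9))*((3 + 54) + 5) - 35 = (3*(-20)/1)*(57 + 5) - 35 = (3*1*(-20))*62 - 35 = -60*62 - 35 = -3720 - 35 = -3755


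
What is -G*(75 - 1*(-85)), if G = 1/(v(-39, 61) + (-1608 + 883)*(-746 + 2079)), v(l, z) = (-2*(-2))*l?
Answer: 160/966581 ≈ 0.00016553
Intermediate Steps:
v(l, z) = 4*l
G = -1/966581 (G = 1/(4*(-39) + (-1608 + 883)*(-746 + 2079)) = 1/(-156 - 725*1333) = 1/(-156 - 966425) = 1/(-966581) = -1/966581 ≈ -1.0346e-6)
-G*(75 - 1*(-85)) = -(-1)*(75 - 1*(-85))/966581 = -(-1)*(75 + 85)/966581 = -(-1)*160/966581 = -1*(-160/966581) = 160/966581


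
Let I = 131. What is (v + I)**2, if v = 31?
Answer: 26244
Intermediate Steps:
(v + I)**2 = (31 + 131)**2 = 162**2 = 26244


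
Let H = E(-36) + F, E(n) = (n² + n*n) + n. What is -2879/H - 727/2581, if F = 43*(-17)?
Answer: -8757474/4710325 ≈ -1.8592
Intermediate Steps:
E(n) = n + 2*n² (E(n) = (n² + n²) + n = 2*n² + n = n + 2*n²)
F = -731
H = 1825 (H = -36*(1 + 2*(-36)) - 731 = -36*(1 - 72) - 731 = -36*(-71) - 731 = 2556 - 731 = 1825)
-2879/H - 727/2581 = -2879/1825 - 727/2581 = -8757474/4710325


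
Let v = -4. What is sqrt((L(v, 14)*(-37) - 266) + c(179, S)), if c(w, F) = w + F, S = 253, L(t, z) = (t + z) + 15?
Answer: I*sqrt(759) ≈ 27.55*I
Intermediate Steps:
L(t, z) = 15 + t + z
c(w, F) = F + w
sqrt((L(v, 14)*(-37) - 266) + c(179, S)) = sqrt(((15 - 4 + 14)*(-37) - 266) + (253 + 179)) = sqrt((25*(-37) - 266) + 432) = sqrt((-925 - 266) + 432) = sqrt(-1191 + 432) = sqrt(-759) = I*sqrt(759)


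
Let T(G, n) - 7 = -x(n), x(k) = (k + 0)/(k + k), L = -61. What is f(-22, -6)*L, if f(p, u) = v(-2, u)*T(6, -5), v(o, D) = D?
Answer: 2379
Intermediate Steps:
x(k) = ½ (x(k) = k/((2*k)) = k*(1/(2*k)) = ½)
T(G, n) = 13/2 (T(G, n) = 7 - 1*½ = 7 - ½ = 13/2)
f(p, u) = 13*u/2 (f(p, u) = u*(13/2) = 13*u/2)
f(-22, -6)*L = ((13/2)*(-6))*(-61) = -39*(-61) = 2379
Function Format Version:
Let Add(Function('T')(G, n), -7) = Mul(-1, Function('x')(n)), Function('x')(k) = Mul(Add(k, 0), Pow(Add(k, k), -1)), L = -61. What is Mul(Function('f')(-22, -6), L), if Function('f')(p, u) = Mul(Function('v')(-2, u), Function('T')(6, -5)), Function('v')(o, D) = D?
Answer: 2379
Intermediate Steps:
Function('x')(k) = Rational(1, 2) (Function('x')(k) = Mul(k, Pow(Mul(2, k), -1)) = Mul(k, Mul(Rational(1, 2), Pow(k, -1))) = Rational(1, 2))
Function('T')(G, n) = Rational(13, 2) (Function('T')(G, n) = Add(7, Mul(-1, Rational(1, 2))) = Add(7, Rational(-1, 2)) = Rational(13, 2))
Function('f')(p, u) = Mul(Rational(13, 2), u) (Function('f')(p, u) = Mul(u, Rational(13, 2)) = Mul(Rational(13, 2), u))
Mul(Function('f')(-22, -6), L) = Mul(Mul(Rational(13, 2), -6), -61) = Mul(-39, -61) = 2379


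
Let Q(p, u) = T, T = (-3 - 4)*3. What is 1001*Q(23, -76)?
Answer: -21021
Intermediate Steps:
T = -21 (T = -7*3 = -21)
Q(p, u) = -21
1001*Q(23, -76) = 1001*(-21) = -21021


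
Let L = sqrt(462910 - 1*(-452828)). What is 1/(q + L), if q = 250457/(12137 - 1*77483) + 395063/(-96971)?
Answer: 317485090624270528470/36767436512932510090888103 + 40153348237995645156*sqrt(915738)/36767436512932510090888103 ≈ 0.0010537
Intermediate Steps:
L = sqrt(915738) (L = sqrt(462910 + 452828) = sqrt(915738) ≈ 956.94)
q = -50102852545/6336666966 (q = 250457/(12137 - 77483) + 395063*(-1/96971) = 250457/(-65346) - 395063/96971 = 250457*(-1/65346) - 395063/96971 = -250457/65346 - 395063/96971 = -50102852545/6336666966 ≈ -7.9068)
1/(q + L) = 1/(-50102852545/6336666966 + sqrt(915738))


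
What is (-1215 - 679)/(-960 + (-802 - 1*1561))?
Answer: 1894/3323 ≈ 0.56997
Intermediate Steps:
(-1215 - 679)/(-960 + (-802 - 1*1561)) = -1894/(-960 + (-802 - 1561)) = -1894/(-960 - 2363) = -1894/(-3323) = -1894*(-1/3323) = 1894/3323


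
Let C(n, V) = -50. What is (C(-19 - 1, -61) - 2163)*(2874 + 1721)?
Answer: -10168735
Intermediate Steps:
(C(-19 - 1, -61) - 2163)*(2874 + 1721) = (-50 - 2163)*(2874 + 1721) = -2213*4595 = -10168735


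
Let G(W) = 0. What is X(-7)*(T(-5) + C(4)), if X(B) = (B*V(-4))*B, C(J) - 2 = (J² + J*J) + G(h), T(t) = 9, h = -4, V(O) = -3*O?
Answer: 25284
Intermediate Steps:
C(J) = 2 + 2*J² (C(J) = 2 + ((J² + J*J) + 0) = 2 + ((J² + J²) + 0) = 2 + (2*J² + 0) = 2 + 2*J²)
X(B) = 12*B² (X(B) = (B*(-3*(-4)))*B = (B*12)*B = (12*B)*B = 12*B²)
X(-7)*(T(-5) + C(4)) = (12*(-7)²)*(9 + (2 + 2*4²)) = (12*49)*(9 + (2 + 2*16)) = 588*(9 + (2 + 32)) = 588*(9 + 34) = 588*43 = 25284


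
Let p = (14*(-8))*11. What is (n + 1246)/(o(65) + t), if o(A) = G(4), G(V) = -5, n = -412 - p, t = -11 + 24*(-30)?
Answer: -1033/368 ≈ -2.8071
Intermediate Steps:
t = -731 (t = -11 - 720 = -731)
p = -1232 (p = -112*11 = -1232)
n = 820 (n = -412 - 1*(-1232) = -412 + 1232 = 820)
o(A) = -5
(n + 1246)/(o(65) + t) = (820 + 1246)/(-5 - 731) = 2066/(-736) = 2066*(-1/736) = -1033/368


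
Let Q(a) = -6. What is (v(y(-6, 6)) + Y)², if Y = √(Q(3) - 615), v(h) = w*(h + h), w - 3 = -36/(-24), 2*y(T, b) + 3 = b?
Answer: -1755/4 + 81*I*√69 ≈ -438.75 + 672.84*I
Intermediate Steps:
y(T, b) = -3/2 + b/2
w = 9/2 (w = 3 - 36/(-24) = 3 - 36*(-1/24) = 3 + 3/2 = 9/2 ≈ 4.5000)
v(h) = 9*h (v(h) = 9*(h + h)/2 = 9*(2*h)/2 = 9*h)
Y = 3*I*√69 (Y = √(-6 - 615) = √(-621) = 3*I*√69 ≈ 24.92*I)
(v(y(-6, 6)) + Y)² = (9*(-3/2 + (½)*6) + 3*I*√69)² = (9*(-3/2 + 3) + 3*I*√69)² = (9*(3/2) + 3*I*√69)² = (27/2 + 3*I*√69)²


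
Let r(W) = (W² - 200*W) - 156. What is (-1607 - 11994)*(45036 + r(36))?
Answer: -530112576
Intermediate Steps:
r(W) = -156 + W² - 200*W
(-1607 - 11994)*(45036 + r(36)) = (-1607 - 11994)*(45036 + (-156 + 36² - 200*36)) = -13601*(45036 + (-156 + 1296 - 7200)) = -13601*(45036 - 6060) = -13601*38976 = -530112576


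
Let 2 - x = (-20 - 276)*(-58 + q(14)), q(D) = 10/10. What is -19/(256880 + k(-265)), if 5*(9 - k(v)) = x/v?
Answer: -5035/68072211 ≈ -7.3966e-5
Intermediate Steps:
q(D) = 1 (q(D) = 10*(⅒) = 1)
x = -16870 (x = 2 - (-20 - 276)*(-58 + 1) = 2 - (-296)*(-57) = 2 - 1*16872 = 2 - 16872 = -16870)
k(v) = 9 + 3374/v (k(v) = 9 - (-3374)/v = 9 + 3374/v)
-19/(256880 + k(-265)) = -19/(256880 + (9 + 3374/(-265))) = -19/(256880 + (9 + 3374*(-1/265))) = -19/(256880 + (9 - 3374/265)) = -19/(256880 - 989/265) = -19/68072211/265 = -19*265/68072211 = -5035/68072211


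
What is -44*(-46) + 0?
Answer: 2024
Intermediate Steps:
-44*(-46) + 0 = 2024 + 0 = 2024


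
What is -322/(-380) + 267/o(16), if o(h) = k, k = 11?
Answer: 52501/2090 ≈ 25.120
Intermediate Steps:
o(h) = 11
-322/(-380) + 267/o(16) = -322/(-380) + 267/11 = -322*(-1/380) + 267*(1/11) = 161/190 + 267/11 = 52501/2090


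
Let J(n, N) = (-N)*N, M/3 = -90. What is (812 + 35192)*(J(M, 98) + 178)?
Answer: -339373704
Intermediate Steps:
M = -270 (M = 3*(-90) = -270)
J(n, N) = -N²
(812 + 35192)*(J(M, 98) + 178) = (812 + 35192)*(-1*98² + 178) = 36004*(-1*9604 + 178) = 36004*(-9604 + 178) = 36004*(-9426) = -339373704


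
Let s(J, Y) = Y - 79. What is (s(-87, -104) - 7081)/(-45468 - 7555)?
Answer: 7264/53023 ≈ 0.13700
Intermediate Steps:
s(J, Y) = -79 + Y
(s(-87, -104) - 7081)/(-45468 - 7555) = ((-79 - 104) - 7081)/(-45468 - 7555) = (-183 - 7081)/(-53023) = -7264*(-1/53023) = 7264/53023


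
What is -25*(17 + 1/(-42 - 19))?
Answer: -25900/61 ≈ -424.59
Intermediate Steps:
-25*(17 + 1/(-42 - 19)) = -25*(17 + 1/(-61)) = -25*(17 - 1/61) = -25*1036/61 = -25900/61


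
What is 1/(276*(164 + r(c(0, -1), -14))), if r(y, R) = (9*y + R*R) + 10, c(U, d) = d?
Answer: 1/99636 ≈ 1.0037e-5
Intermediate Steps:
r(y, R) = 10 + R² + 9*y (r(y, R) = (9*y + R²) + 10 = (R² + 9*y) + 10 = 10 + R² + 9*y)
1/(276*(164 + r(c(0, -1), -14))) = 1/(276*(164 + (10 + (-14)² + 9*(-1)))) = 1/(276*(164 + (10 + 196 - 9))) = 1/(276*(164 + 197)) = 1/(276*361) = 1/99636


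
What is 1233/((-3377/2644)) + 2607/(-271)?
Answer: -892277931/915167 ≈ -974.99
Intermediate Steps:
1233/((-3377/2644)) + 2607/(-271) = 1233/((-3377*1/2644)) + 2607*(-1/271) = 1233/(-3377/2644) - 2607/271 = 1233*(-2644/3377) - 2607/271 = -3260052/3377 - 2607/271 = -892277931/915167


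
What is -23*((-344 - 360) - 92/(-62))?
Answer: 500894/31 ≈ 16158.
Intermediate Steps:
-23*((-344 - 360) - 92/(-62)) = -23*(-704 - 92*(-1/62)) = -23*(-704 + 46/31) = -23*(-21778/31) = 500894/31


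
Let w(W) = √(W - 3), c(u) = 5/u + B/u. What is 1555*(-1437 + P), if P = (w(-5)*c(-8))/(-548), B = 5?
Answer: -2234535 + 7775*I*√2/1096 ≈ -2.2345e+6 + 10.032*I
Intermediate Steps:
c(u) = 10/u (c(u) = 5/u + 5/u = 10/u)
w(W) = √(-3 + W)
P = 5*I*√2/1096 (P = (√(-3 - 5)*(10/(-8)))/(-548) = (√(-8)*(10*(-⅛)))*(-1/548) = ((2*I*√2)*(-5/4))*(-1/548) = -5*I*√2/2*(-1/548) = 5*I*√2/1096 ≈ 0.0064517*I)
1555*(-1437 + P) = 1555*(-1437 + 5*I*√2/1096) = -2234535 + 7775*I*√2/1096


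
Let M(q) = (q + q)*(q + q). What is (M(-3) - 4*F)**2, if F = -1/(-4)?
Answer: 1225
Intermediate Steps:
F = 1/4 (F = -1*(-1/4) = 1/4 ≈ 0.25000)
M(q) = 4*q**2 (M(q) = (2*q)*(2*q) = 4*q**2)
(M(-3) - 4*F)**2 = (4*(-3)**2 - 4*1/4)**2 = (4*9 - 1)**2 = (36 - 1)**2 = 35**2 = 1225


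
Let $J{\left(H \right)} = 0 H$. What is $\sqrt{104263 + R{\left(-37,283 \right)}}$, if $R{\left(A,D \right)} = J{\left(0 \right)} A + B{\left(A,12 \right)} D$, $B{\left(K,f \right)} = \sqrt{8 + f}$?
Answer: $\sqrt{104263 + 566 \sqrt{5}} \approx 324.85$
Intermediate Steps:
$J{\left(H \right)} = 0$
$R{\left(A,D \right)} = 2 D \sqrt{5}$ ($R{\left(A,D \right)} = 0 A + \sqrt{8 + 12} D = 0 + \sqrt{20} D = 0 + 2 \sqrt{5} D = 0 + 2 D \sqrt{5} = 2 D \sqrt{5}$)
$\sqrt{104263 + R{\left(-37,283 \right)}} = \sqrt{104263 + 2 \cdot 283 \sqrt{5}} = \sqrt{104263 + 566 \sqrt{5}}$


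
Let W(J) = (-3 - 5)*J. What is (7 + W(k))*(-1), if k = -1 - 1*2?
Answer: -31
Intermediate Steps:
k = -3 (k = -1 - 2 = -3)
W(J) = -8*J
(7 + W(k))*(-1) = (7 - 8*(-3))*(-1) = (7 + 24)*(-1) = 31*(-1) = -31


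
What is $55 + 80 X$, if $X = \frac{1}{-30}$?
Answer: $\frac{157}{3} \approx 52.333$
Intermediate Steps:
$X = - \frac{1}{30} \approx -0.033333$
$55 + 80 X = 55 + 80 \left(- \frac{1}{30}\right) = 55 - \frac{8}{3} = \frac{157}{3}$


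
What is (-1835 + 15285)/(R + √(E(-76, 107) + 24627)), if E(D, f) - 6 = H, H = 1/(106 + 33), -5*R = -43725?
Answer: 16349214750/10626604487 - 26900*√118983583/10626604487 ≈ 1.5109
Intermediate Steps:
R = 8745 (R = -⅕*(-43725) = 8745)
H = 1/139 ≈ 0.0071942
E(D, f) = 835/139 (E(D, f) = 6 + 1/139 = 835/139)
(-1835 + 15285)/(R + √(E(-76, 107) + 24627)) = (-1835 + 15285)/(8745 + √(835/139 + 24627)) = 13450/(8745 + √(3423988/139)) = 13450/(8745 + 2*√118983583/139)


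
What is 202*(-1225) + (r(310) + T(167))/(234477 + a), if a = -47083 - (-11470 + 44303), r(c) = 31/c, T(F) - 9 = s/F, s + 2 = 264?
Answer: -63871019463683/258116870 ≈ -2.4745e+5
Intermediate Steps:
s = 262 (s = -2 + 264 = 262)
T(F) = 9 + 262/F
a = -79916 (a = -47083 - 1*32833 = -47083 - 32833 = -79916)
202*(-1225) + (r(310) + T(167))/(234477 + a) = 202*(-1225) + (31/310 + (9 + 262/167))/(234477 - 79916) = -247450 + (31*(1/310) + (9 + 262*(1/167)))/154561 = -247450 + (⅒ + (9 + 262/167))*(1/154561) = -247450 + (⅒ + 1765/167)*(1/154561) = -247450 + (17817/1670)*(1/154561) = -247450 + 17817/258116870 = -63871019463683/258116870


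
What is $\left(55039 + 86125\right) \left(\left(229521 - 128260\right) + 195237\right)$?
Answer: $41854843672$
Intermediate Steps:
$\left(55039 + 86125\right) \left(\left(229521 - 128260\right) + 195237\right) = 141164 \left(\left(229521 - 128260\right) + 195237\right) = 141164 \left(101261 + 195237\right) = 141164 \cdot 296498 = 41854843672$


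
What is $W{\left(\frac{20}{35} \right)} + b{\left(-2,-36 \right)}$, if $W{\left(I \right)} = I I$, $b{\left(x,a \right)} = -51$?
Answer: $- \frac{2483}{49} \approx -50.673$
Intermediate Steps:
$W{\left(I \right)} = I^{2}$
$W{\left(\frac{20}{35} \right)} + b{\left(-2,-36 \right)} = \left(\frac{20}{35}\right)^{2} - 51 = \left(20 \cdot \frac{1}{35}\right)^{2} - 51 = \left(\frac{4}{7}\right)^{2} - 51 = \frac{16}{49} - 51 = - \frac{2483}{49}$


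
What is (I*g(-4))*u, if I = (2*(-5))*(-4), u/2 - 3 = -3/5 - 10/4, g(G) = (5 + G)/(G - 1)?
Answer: 8/5 ≈ 1.6000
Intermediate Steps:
g(G) = (5 + G)/(-1 + G)
u = -1/5 (u = 6 + 2*(-3/5 - 10/4) = 6 + 2*(-3*1/5 - 10*1/4) = 6 + 2*(-3/5 - 5/2) = 6 + 2*(-31/10) = 6 - 31/5 = -1/5 ≈ -0.20000)
I = 40 (I = -10*(-4) = 40)
(I*g(-4))*u = (40*((5 - 4)/(-1 - 4)))*(-1/5) = (40*(1/(-5)))*(-1/5) = (40*(-1/5*1))*(-1/5) = (40*(-1/5))*(-1/5) = -8*(-1/5) = 8/5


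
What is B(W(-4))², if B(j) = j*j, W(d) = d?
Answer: 256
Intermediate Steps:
B(j) = j²
B(W(-4))² = ((-4)²)² = 16² = 256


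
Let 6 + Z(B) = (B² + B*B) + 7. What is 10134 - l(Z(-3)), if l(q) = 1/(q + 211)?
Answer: 2330819/230 ≈ 10134.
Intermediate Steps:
Z(B) = 1 + 2*B² (Z(B) = -6 + ((B² + B*B) + 7) = -6 + ((B² + B²) + 7) = -6 + (2*B² + 7) = -6 + (7 + 2*B²) = 1 + 2*B²)
l(q) = 1/(211 + q)
10134 - l(Z(-3)) = 10134 - 1/(211 + (1 + 2*(-3)²)) = 10134 - 1/(211 + (1 + 2*9)) = 10134 - 1/(211 + (1 + 18)) = 10134 - 1/(211 + 19) = 10134 - 1/230 = 2330819/230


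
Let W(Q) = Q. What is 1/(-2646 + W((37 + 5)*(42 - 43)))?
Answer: -1/2688 ≈ -0.00037202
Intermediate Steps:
1/(-2646 + W((37 + 5)*(42 - 43))) = 1/(-2646 + (37 + 5)*(42 - 43)) = 1/(-2646 + 42*(-1)) = 1/(-2646 - 42) = 1/(-2688) = -1/2688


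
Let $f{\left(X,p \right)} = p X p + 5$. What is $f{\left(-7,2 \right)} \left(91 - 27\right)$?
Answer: $-1472$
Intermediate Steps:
$f{\left(X,p \right)} = 5 + X p^{2}$ ($f{\left(X,p \right)} = X p p + 5 = X p^{2} + 5 = 5 + X p^{2}$)
$f{\left(-7,2 \right)} \left(91 - 27\right) = \left(5 - 7 \cdot 2^{2}\right) \left(91 - 27\right) = \left(5 - 28\right) 64 = \left(-23\right) 64 = -1472$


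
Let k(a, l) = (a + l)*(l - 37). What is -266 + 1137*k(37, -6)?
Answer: -1515887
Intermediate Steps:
k(a, l) = (-37 + l)*(a + l) (k(a, l) = (a + l)*(-37 + l) = (-37 + l)*(a + l))
-266 + 1137*k(37, -6) = -266 + 1137*((-6)² - 37*37 - 37*(-6) + 37*(-6)) = -266 + 1137*(36 - 1369 + 222 - 222) = -266 + 1137*(-1333) = -266 - 1515621 = -1515887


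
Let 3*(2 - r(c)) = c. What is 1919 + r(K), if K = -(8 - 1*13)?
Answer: 5758/3 ≈ 1919.3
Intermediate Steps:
K = 5 (K = -(8 - 13) = -1*(-5) = 5)
r(c) = 2 - c/3
1919 + r(K) = 1919 + (2 - ⅓*5) = 1919 + (2 - 5/3) = 1919 + ⅓ = 5758/3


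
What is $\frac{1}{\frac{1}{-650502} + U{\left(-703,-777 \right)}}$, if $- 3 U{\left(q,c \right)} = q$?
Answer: $\frac{650502}{152434301} \approx 0.0042674$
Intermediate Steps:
$U{\left(q,c \right)} = - \frac{q}{3}$
$\frac{1}{\frac{1}{-650502} + U{\left(-703,-777 \right)}} = \frac{1}{\frac{1}{-650502} - - \frac{703}{3}} = \frac{1}{- \frac{1}{650502} + \frac{703}{3}} = \frac{1}{\frac{152434301}{650502}} = \frac{650502}{152434301}$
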